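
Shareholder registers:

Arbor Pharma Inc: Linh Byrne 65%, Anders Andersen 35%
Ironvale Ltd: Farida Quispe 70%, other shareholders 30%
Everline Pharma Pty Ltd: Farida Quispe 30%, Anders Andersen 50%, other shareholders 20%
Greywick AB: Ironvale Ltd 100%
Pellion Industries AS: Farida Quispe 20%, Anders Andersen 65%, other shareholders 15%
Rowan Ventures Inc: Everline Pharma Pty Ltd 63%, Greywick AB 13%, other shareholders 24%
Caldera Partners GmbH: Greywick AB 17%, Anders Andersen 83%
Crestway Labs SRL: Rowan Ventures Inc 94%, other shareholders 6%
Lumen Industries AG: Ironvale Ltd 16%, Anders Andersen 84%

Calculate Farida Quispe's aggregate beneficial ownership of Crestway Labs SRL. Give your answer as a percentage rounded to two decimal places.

26.32%

Farida reaches Crestway along 2 paths.
Via Everline → Rowan: 30% × 63% × 94% = 17.766%.
Via Ironvale → Greywick → Rowan: 70% × 100% × 13% × 94% = 8.554%.
Total: 17.766% + 8.554% = 26.32%.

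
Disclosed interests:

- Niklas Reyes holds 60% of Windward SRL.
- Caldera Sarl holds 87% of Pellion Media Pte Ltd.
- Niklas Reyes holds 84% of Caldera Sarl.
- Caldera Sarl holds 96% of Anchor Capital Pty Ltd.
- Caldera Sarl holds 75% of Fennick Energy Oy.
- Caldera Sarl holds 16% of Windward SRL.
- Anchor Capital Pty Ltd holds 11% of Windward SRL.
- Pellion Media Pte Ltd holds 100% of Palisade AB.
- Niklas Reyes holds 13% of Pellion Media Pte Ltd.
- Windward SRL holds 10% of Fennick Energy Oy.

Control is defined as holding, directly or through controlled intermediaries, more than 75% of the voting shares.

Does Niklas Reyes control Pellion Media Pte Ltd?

Niklas holds 84% of Caldera, so Niklas controls Caldera.
Niklas and Caldera together hold 13% + 87% = 100% of Pellion, so Niklas controls Pellion.

Yes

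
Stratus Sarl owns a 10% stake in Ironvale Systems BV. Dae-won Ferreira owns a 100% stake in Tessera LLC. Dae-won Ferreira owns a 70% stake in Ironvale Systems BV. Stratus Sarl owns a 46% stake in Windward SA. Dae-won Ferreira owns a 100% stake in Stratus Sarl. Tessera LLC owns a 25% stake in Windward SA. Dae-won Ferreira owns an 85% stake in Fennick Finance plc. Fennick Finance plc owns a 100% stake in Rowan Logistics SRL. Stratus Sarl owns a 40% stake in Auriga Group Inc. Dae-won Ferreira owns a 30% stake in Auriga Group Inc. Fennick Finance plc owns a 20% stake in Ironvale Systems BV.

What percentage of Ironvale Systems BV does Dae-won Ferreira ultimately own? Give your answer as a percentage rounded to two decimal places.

Dae-won reaches Ironvale along 3 paths.
Via Stratus: 100% × 10% = 10%.
Direct stake: 70% = 70%.
Via Fennick: 85% × 20% = 17%.
Total: 10% + 70% + 17% = 97%.
Rounded: 97.00%.

97.00%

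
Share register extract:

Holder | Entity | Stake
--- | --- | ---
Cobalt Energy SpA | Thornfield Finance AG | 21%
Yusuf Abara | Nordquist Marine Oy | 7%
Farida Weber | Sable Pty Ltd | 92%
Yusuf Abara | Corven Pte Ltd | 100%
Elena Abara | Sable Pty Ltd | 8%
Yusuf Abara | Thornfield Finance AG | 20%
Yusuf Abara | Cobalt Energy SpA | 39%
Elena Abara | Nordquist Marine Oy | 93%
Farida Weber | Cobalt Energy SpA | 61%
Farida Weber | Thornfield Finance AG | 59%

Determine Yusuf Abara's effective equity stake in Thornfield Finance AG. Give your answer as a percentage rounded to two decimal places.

Yusuf reaches Thornfield along 2 paths.
Via Cobalt: 39% × 21% = 8.19%.
Direct stake: 20% = 20%.
Total: 8.19% + 20% = 28.19%.

28.19%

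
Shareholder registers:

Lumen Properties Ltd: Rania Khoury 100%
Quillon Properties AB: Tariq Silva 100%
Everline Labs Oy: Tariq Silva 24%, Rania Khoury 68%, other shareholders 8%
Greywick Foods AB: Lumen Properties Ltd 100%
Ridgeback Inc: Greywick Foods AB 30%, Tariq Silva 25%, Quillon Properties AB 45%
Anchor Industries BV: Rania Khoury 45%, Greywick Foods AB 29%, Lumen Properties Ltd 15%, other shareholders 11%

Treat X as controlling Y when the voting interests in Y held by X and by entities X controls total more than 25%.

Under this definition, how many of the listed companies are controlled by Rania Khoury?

5

Rania holds 100% of Lumen, so Rania controls Lumen.
Rania holds 68% of Everline, so Rania controls Everline.
Lumen holds 100% of Greywick, so Rania controls Greywick.
Greywick holds 30% of Ridgeback, so Rania controls Ridgeback.
Rania and Greywick and Lumen together hold 45% + 29% + 15% = 89% of Anchor, so Rania controls Anchor.
No other company's threshold is met.
Rania controls 5 companies.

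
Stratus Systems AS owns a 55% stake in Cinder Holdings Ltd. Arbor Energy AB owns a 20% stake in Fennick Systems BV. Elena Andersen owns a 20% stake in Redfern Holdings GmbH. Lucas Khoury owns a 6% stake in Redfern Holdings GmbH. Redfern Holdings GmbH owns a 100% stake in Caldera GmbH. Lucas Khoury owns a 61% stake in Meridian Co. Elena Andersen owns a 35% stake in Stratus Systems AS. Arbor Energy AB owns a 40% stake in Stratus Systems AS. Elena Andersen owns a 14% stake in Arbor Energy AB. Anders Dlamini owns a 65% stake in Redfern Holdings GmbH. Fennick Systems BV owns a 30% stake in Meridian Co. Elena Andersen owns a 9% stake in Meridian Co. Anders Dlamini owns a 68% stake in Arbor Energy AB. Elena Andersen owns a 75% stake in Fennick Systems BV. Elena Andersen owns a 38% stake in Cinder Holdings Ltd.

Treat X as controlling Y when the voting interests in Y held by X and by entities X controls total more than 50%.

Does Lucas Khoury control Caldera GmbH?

Lucas holds 61% of Meridian, so Lucas controls Meridian.
Neither Lucas nor any entity Lucas controls holds any voting interest in Caldera.
So Lucas does not control Caldera.

No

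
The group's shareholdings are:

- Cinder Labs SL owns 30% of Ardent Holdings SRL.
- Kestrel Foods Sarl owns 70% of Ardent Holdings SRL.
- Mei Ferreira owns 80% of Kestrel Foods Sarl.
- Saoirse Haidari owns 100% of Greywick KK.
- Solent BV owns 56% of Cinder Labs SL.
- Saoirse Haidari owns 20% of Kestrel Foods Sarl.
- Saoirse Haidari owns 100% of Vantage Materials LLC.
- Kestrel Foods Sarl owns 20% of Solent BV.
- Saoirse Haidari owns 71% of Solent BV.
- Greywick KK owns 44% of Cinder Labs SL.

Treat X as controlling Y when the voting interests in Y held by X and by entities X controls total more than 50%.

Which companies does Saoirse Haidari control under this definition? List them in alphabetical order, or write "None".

Saoirse holds 100% of Greywick, so Saoirse controls Greywick.
Saoirse holds 71% of Solent, so Saoirse controls Solent.
Greywick and Solent together hold 44% + 56% = 100% of Cinder, so Saoirse controls Cinder.
Saoirse holds 100% of Vantage, so Saoirse controls Vantage.
No other company's threshold is met.

Cinder Labs SL, Greywick KK, Solent BV, Vantage Materials LLC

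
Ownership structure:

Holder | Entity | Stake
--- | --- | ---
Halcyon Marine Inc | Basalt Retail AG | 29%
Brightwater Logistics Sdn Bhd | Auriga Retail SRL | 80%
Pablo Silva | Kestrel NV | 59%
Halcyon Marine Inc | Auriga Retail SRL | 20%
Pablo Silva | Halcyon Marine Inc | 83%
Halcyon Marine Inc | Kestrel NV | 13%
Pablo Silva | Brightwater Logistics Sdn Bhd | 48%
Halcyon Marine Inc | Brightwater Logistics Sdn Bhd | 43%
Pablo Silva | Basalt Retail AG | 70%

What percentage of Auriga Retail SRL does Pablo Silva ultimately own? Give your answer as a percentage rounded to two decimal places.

83.55%

Pablo reaches Auriga along 3 paths.
Via Halcyon: 83% × 20% = 16.6%.
Via Brightwater: 48% × 80% = 38.4%.
Via Halcyon → Brightwater: 83% × 43% × 80% = 28.552%.
Total: 16.6% + 38.4% + 28.552% = 83.552%.
Rounded: 83.55%.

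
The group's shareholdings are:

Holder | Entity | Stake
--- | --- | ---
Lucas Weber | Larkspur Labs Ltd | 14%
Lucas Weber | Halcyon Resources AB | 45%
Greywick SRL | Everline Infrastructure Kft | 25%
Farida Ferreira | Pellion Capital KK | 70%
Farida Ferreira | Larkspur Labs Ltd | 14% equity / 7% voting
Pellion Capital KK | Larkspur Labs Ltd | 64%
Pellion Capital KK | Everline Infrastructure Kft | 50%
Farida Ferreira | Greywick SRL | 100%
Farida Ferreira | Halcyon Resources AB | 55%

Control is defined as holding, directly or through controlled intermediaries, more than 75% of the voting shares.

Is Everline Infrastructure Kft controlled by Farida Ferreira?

Farida holds 100% of Greywick, so Farida controls Greywick.
In Everline, Farida's side holds only 25%, not > 75%.
So Farida does not control Everline.

No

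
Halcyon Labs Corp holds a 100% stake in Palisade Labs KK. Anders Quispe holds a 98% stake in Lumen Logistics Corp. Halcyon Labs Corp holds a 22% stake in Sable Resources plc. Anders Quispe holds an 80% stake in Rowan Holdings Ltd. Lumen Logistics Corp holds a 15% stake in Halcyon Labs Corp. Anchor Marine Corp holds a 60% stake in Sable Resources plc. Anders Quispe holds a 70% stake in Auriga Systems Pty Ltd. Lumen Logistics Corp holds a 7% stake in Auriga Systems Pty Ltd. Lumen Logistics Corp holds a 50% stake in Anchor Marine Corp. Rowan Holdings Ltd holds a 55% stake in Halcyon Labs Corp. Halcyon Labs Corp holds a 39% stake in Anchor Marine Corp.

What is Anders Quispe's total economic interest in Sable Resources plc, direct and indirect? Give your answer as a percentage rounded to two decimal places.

56.05%

Anders reaches Sable along 5 paths.
Via Lumen → Anchor: 98% × 50% × 60% = 29.4%.
Via Rowan → Halcyon → Anchor: 80% × 55% × 39% × 60% = 10.296%.
Via Lumen → Halcyon → Anchor: 98% × 15% × 39% × 60% = 3.4398%.
Via Rowan → Halcyon: 80% × 55% × 22% = 9.68%.
Via Lumen → Halcyon: 98% × 15% × 22% = 3.234%.
Total: 29.4% + 10.296% + 3.4398% + 9.68% + 3.234% = 56.0498%.
Rounded: 56.05%.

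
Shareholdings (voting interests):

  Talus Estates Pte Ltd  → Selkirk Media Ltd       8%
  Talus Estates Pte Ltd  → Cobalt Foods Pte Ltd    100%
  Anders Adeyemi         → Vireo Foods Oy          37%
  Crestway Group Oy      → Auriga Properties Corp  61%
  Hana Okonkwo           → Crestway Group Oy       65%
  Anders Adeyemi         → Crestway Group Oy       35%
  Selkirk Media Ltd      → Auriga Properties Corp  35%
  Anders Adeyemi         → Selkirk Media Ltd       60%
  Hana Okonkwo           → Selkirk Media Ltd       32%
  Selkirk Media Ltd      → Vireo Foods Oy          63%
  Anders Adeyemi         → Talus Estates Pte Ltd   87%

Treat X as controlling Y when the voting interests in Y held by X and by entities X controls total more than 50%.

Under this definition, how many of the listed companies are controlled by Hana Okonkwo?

2

Hana holds 65% of Crestway, so Hana controls Crestway.
Crestway holds 61% of Auriga, so Hana controls Auriga.
No other company's threshold is met.
Hana controls 2 companies.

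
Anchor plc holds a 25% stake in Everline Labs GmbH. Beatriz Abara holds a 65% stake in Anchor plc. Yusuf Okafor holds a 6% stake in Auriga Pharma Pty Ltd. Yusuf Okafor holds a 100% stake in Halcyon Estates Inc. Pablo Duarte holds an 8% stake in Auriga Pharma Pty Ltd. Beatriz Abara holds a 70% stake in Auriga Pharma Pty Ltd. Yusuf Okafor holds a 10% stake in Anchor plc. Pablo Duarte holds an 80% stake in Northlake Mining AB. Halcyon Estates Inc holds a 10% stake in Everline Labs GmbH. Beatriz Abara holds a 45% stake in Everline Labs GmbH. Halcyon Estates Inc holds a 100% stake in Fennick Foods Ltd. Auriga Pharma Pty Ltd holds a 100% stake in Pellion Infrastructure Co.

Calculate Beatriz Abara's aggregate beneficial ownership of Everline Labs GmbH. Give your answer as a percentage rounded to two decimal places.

61.25%

Beatriz reaches Everline along 2 paths.
Direct stake: 45% = 45%.
Via Anchor: 65% × 25% = 16.25%.
Total: 45% + 16.25% = 61.25%.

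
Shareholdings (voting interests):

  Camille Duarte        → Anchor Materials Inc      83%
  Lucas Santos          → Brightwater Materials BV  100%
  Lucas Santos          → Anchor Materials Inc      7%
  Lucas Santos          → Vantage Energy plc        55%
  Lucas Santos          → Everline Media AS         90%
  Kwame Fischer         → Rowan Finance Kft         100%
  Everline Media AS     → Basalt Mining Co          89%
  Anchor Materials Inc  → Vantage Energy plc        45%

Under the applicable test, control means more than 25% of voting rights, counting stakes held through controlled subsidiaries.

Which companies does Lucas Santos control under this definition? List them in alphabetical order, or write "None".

Lucas holds 90% of Everline, so Lucas controls Everline.
Lucas holds 100% of Brightwater, so Lucas controls Brightwater.
Lucas holds 55% of Vantage, so Lucas controls Vantage.
Everline holds 89% of Basalt, so Lucas controls Basalt.
No other company's threshold is met.

Basalt Mining Co, Brightwater Materials BV, Everline Media AS, Vantage Energy plc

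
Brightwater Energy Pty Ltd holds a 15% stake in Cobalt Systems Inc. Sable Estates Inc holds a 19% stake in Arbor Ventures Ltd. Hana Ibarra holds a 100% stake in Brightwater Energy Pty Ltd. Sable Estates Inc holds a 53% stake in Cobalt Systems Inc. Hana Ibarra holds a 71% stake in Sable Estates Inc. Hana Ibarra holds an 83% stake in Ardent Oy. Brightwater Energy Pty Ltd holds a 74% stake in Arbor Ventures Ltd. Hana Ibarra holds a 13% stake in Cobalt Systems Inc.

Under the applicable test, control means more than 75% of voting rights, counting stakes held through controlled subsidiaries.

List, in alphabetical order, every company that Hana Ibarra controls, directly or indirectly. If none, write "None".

Hana holds 100% of Brightwater, so Hana controls Brightwater.
Hana holds 83% of Ardent, so Hana controls Ardent.
No other company's threshold is met.

Ardent Oy, Brightwater Energy Pty Ltd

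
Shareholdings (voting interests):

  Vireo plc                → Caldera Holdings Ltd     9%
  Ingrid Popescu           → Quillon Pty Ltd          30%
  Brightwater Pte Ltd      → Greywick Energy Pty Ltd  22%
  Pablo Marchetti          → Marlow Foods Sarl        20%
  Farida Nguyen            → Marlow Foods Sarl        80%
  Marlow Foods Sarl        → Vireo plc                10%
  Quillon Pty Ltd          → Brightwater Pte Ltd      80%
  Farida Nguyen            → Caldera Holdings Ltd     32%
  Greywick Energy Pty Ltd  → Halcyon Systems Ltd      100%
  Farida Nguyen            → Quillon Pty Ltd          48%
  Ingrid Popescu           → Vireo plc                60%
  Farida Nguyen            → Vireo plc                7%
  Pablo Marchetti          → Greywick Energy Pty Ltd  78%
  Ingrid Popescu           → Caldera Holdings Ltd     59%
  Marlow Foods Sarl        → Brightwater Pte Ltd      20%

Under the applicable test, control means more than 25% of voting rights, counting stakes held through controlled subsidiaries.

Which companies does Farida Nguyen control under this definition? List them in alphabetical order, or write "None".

Brightwater Pte Ltd, Caldera Holdings Ltd, Marlow Foods Sarl, Quillon Pty Ltd

Farida holds 80% of Marlow, so Farida controls Marlow.
Farida holds 48% of Quillon, so Farida controls Quillon.
Quillon and Marlow together hold 80% + 20% = 100% of Brightwater, so Farida controls Brightwater.
Farida holds 32% of Caldera, so Farida controls Caldera.
No other company's threshold is met.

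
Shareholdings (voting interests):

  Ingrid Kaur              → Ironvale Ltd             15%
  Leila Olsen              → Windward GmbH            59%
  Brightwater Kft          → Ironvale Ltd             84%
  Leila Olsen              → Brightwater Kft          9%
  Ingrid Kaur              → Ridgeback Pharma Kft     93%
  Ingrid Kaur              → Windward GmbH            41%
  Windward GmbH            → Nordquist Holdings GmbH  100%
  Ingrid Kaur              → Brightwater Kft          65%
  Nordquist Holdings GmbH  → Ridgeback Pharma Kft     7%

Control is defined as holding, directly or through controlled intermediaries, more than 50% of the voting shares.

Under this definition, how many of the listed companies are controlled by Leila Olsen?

Leila holds 59% of Windward, so Leila controls Windward.
Windward holds 100% of Nordquist, so Leila controls Nordquist.
No other company's threshold is met.
Leila controls 2 companies.

2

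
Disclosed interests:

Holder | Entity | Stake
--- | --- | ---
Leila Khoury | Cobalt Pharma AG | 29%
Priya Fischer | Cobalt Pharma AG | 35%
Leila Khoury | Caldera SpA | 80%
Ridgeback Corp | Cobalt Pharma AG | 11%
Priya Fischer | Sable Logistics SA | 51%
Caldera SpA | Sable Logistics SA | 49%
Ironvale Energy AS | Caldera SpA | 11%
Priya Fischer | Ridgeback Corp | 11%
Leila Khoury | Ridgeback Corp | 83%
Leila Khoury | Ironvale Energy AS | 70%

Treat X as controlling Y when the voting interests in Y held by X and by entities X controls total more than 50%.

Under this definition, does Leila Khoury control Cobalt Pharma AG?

No

Leila holds 70% of Ironvale, so Leila controls Ironvale.
Leila holds 83% of Ridgeback, so Leila controls Ridgeback.
Leila and Ironvale together hold 80% + 11% = 91% of Caldera, so Leila controls Caldera.
In Cobalt, Leila's side holds only 29% + 11% = 40%, not > 50%.
So Leila does not control Cobalt.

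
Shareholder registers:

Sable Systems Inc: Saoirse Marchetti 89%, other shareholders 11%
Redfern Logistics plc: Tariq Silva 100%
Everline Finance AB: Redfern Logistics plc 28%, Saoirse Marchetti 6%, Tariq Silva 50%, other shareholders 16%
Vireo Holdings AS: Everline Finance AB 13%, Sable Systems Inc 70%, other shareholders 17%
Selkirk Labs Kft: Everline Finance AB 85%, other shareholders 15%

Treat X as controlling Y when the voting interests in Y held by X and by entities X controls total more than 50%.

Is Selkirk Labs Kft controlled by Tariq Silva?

Tariq holds 100% of Redfern, so Tariq controls Redfern.
Redfern and Tariq together hold 28% + 50% = 78% of Everline, so Tariq controls Everline.
Everline holds 85% of Selkirk, so Tariq controls Selkirk.

Yes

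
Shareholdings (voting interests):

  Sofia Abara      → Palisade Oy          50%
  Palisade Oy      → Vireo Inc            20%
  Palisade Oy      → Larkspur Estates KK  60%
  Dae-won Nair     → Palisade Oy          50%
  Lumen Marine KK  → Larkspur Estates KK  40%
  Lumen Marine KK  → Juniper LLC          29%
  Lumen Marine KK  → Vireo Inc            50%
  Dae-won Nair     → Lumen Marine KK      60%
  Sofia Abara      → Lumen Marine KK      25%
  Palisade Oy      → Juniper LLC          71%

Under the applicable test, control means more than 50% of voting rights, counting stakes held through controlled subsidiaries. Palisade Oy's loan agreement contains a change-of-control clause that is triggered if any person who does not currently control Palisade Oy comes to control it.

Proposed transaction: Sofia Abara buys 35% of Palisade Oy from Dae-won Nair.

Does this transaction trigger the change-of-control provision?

Yes

The purchase adds only to Sofia's holdings (Dae-won's stake shrinks), so Sofia is the only person who could newly come to control Palisade.
Sofia's largest direct stake is 50% in Palisade, which does not meet the threshold, so Sofia controls no company.
In Palisade, Sofia's side holds only 50%, not > 50%.
So before the transaction, Sofia does not control Palisade.
After the purchase, Sofia's direct stake in Palisade rises to 50% + 35% = 85%, and Dae-won's stake falls to 15%.
Sofia holds 85% of Palisade, so Sofia controls Palisade.
Sofia did not control Palisade before and does after, so the clause is triggered.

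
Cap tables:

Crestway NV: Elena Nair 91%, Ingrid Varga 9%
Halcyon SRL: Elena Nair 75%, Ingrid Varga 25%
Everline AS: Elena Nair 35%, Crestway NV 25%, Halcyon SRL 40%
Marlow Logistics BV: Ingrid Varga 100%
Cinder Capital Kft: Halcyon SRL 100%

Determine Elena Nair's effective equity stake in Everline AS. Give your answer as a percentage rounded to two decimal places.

87.75%

Elena reaches Everline along 3 paths.
Direct stake: 35% = 35%.
Via Crestway: 91% × 25% = 22.75%.
Via Halcyon: 75% × 40% = 30%.
Total: 35% + 22.75% + 30% = 87.75%.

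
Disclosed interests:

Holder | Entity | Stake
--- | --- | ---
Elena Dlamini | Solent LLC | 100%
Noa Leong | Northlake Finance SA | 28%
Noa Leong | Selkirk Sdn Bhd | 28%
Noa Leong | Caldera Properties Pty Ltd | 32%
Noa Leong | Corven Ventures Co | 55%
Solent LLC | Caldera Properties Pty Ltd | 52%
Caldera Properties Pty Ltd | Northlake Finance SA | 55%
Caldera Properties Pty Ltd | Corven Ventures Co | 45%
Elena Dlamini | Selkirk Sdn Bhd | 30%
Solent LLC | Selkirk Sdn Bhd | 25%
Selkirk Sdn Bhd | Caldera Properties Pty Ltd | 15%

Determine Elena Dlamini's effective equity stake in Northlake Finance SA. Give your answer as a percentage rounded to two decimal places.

Elena reaches Northlake along 3 paths.
Via Solent → Selkirk → Caldera: 100% × 25% × 15% × 55% = 2.0625%.
Via Selkirk → Caldera: 30% × 15% × 55% = 2.475%.
Via Solent → Caldera: 100% × 52% × 55% = 28.6%.
Total: 2.0625% + 2.475% + 28.6% = 33.1375%.
Rounded: 33.14%.

33.14%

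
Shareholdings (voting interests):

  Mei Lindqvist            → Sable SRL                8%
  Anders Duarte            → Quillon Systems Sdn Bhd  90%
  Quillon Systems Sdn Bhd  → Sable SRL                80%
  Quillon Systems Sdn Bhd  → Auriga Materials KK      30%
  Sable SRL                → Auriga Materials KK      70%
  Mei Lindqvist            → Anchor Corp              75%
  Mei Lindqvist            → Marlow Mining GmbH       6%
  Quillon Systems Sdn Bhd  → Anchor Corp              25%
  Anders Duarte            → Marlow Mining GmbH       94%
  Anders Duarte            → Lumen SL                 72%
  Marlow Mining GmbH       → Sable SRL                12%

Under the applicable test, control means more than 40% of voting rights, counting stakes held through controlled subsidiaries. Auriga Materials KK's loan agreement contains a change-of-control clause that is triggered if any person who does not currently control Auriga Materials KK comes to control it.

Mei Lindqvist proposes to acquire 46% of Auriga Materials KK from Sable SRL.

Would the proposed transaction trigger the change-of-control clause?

Yes

The purchase adds only to Mei's holdings (Sable's stake shrinks), so Mei is the only person who could newly come to control Auriga.
Mei holds 75% of Anchor, so Mei controls Anchor.
Neither Mei nor any entity Mei controls holds any voting interest in Auriga.
So before the transaction, Mei does not control Auriga.
After the purchase, Mei holds 46% of Auriga directly, and Sable's stake falls to 24%.
Mei holds 46% of Auriga, so Mei controls Auriga.
Mei did not control Auriga before and does after, so the clause is triggered.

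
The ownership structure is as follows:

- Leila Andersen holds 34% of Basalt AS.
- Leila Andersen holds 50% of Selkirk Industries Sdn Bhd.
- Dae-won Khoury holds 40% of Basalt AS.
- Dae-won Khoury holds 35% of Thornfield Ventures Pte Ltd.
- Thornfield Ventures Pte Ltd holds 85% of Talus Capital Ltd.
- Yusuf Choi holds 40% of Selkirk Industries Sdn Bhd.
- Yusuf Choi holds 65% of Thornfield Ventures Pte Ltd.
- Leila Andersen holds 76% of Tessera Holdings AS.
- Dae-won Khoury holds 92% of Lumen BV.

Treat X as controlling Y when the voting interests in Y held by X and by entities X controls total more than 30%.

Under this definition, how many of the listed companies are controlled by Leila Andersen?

Leila holds 50% of Selkirk, so Leila controls Selkirk.
Leila holds 34% of Basalt, so Leila controls Basalt.
Leila holds 76% of Tessera, so Leila controls Tessera.
No other company's threshold is met.
Leila controls 3 companies.

3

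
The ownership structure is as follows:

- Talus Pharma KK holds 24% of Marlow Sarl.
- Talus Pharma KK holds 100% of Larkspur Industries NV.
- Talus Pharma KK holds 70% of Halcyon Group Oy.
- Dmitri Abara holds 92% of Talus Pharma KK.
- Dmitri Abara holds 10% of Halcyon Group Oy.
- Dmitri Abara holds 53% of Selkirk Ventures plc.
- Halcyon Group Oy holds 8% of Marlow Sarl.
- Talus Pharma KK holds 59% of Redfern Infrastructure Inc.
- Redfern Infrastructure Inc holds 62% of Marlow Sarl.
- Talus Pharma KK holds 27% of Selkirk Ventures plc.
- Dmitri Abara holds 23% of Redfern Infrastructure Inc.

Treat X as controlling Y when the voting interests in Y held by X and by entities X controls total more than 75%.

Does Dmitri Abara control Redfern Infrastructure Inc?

Dmitri holds 92% of Talus, so Dmitri controls Talus.
Talus and Dmitri together hold 59% + 23% = 82% of Redfern, so Dmitri controls Redfern.

Yes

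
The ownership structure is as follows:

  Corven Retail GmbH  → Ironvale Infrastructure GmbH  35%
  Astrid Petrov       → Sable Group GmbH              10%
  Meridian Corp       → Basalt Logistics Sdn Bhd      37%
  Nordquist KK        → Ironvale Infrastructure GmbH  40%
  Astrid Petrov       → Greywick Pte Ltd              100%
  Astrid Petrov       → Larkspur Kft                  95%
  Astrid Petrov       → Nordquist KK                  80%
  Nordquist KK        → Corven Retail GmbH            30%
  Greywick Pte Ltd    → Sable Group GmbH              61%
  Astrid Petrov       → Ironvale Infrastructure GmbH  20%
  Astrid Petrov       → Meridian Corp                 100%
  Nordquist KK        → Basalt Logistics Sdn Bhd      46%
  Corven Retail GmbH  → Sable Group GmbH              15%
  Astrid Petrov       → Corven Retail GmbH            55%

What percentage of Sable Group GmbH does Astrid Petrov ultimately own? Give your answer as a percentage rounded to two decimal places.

82.85%

Astrid reaches Sable along 4 paths.
Via Greywick: 100% × 61% = 61%.
Direct stake: 10% = 10%.
Via Corven: 55% × 15% = 8.25%.
Via Nordquist → Corven: 80% × 30% × 15% = 3.6%.
Total: 61% + 10% + 8.25% + 3.6% = 82.85%.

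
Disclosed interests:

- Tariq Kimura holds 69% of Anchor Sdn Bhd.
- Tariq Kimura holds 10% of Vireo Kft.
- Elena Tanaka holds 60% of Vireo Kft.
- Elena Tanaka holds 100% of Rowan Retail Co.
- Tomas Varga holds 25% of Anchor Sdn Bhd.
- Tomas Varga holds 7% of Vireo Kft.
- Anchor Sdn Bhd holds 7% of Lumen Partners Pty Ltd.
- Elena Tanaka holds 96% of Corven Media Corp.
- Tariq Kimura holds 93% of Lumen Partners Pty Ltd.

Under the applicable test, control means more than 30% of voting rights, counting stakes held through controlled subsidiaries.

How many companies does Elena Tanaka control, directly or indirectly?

3

Elena holds 60% of Vireo, so Elena controls Vireo.
Elena holds 96% of Corven, so Elena controls Corven.
Elena holds 100% of Rowan, so Elena controls Rowan.
No other company's threshold is met.
Elena controls 3 companies.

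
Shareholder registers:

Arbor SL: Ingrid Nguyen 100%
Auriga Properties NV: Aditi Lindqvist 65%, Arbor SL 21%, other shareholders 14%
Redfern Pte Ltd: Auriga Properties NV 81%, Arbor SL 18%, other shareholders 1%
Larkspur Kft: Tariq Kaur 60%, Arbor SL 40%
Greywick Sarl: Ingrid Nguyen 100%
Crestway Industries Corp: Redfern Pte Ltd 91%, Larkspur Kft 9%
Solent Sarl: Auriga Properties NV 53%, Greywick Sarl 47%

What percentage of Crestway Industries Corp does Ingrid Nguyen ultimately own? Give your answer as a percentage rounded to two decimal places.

35.46%

Ingrid reaches Crestway along 3 paths.
Via Arbor → Auriga → Redfern: 100% × 21% × 81% × 91% = 15.4791%.
Via Arbor → Redfern: 100% × 18% × 91% = 16.38%.
Via Arbor → Larkspur: 100% × 40% × 9% = 3.6%.
Total: 15.4791% + 16.38% + 3.6% = 35.4591%.
Rounded: 35.46%.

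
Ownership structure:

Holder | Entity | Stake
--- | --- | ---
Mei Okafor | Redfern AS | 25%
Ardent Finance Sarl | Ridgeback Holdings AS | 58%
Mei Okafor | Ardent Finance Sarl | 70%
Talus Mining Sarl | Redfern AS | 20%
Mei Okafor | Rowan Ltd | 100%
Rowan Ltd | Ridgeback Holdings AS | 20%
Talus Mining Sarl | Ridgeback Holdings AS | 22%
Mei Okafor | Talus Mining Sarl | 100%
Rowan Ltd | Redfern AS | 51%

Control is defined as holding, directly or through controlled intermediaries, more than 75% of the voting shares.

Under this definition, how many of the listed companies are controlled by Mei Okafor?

3

Mei holds 100% of Talus, so Mei controls Talus.
Mei holds 100% of Rowan, so Mei controls Rowan.
Mei and Rowan and Talus together hold 25% + 51% + 20% = 96% of Redfern, so Mei controls Redfern.
No other company's threshold is met.
Mei controls 3 companies.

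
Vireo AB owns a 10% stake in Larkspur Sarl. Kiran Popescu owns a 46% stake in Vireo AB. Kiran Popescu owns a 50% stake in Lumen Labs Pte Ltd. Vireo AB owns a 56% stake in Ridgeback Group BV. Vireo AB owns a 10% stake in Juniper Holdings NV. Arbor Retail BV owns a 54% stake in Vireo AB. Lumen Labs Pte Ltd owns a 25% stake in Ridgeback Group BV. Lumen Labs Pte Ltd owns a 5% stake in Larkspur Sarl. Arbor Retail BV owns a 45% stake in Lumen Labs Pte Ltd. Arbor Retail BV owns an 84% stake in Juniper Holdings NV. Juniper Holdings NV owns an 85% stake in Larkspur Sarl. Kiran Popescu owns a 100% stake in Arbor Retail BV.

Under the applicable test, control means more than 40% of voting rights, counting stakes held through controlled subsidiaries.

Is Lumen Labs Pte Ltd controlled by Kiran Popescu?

Kiran holds 100% of Arbor, so Kiran controls Arbor.
Kiran and Arbor together hold 50% + 45% = 95% of Lumen, so Kiran controls Lumen.

Yes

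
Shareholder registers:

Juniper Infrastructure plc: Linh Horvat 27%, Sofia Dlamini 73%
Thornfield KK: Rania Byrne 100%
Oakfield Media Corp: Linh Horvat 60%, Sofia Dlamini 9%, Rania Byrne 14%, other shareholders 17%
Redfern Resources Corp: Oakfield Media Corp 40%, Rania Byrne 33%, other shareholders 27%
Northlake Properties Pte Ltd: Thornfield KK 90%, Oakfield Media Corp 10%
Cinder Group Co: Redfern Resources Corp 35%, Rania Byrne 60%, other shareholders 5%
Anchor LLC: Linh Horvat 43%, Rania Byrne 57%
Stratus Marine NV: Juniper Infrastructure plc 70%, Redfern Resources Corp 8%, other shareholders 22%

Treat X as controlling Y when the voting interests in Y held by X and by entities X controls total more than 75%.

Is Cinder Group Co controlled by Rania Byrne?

No

Rania holds 100% of Thornfield, so Rania controls Thornfield.
Thornfield holds 90% of Northlake, so Rania controls Northlake.
In Cinder, Rania's side holds only 60%, not > 75%.
So Rania does not control Cinder.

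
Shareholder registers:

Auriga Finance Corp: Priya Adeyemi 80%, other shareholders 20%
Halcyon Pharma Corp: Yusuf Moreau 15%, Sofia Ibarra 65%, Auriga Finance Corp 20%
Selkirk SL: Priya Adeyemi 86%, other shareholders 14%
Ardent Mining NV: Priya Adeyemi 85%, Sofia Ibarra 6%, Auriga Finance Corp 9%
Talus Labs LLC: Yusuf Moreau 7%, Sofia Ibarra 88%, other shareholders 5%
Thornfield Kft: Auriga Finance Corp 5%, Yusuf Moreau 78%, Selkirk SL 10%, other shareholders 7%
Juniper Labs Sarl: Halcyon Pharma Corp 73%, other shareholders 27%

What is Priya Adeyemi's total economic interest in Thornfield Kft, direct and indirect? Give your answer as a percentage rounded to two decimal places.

12.60%

Priya reaches Thornfield along 2 paths.
Via Auriga: 80% × 5% = 4%.
Via Selkirk: 86% × 10% = 8.6%.
Total: 4% + 8.6% = 12.6%.
Rounded: 12.60%.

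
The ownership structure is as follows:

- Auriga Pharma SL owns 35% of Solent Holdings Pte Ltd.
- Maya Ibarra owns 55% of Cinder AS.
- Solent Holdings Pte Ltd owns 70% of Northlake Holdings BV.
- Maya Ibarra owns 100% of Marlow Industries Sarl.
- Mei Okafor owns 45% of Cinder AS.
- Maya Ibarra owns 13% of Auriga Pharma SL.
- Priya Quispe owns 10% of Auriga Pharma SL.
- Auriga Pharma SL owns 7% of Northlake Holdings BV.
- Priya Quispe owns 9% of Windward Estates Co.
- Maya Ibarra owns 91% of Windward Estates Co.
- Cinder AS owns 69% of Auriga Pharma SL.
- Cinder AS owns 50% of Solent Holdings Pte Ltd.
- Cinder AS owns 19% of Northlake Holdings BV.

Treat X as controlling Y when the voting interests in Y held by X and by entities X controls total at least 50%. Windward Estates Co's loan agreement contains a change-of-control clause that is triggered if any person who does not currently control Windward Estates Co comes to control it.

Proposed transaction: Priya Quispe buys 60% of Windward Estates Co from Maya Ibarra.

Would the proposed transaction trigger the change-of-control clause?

Yes

The purchase adds only to Priya's holdings (Maya's stake shrinks), so Priya is the only person who could newly come to control Windward.
Priya's largest direct stake is 10% in Auriga, which does not meet the threshold, so Priya controls no company.
In Windward, Priya's side holds only 9%, not ≥ 50%.
So before the transaction, Priya does not control Windward.
After the purchase, Priya's direct stake in Windward rises to 9% + 60% = 69%, and Maya's stake falls to 31%.
Priya holds 69% of Windward, so Priya controls Windward.
Priya did not control Windward before and does after, so the clause is triggered.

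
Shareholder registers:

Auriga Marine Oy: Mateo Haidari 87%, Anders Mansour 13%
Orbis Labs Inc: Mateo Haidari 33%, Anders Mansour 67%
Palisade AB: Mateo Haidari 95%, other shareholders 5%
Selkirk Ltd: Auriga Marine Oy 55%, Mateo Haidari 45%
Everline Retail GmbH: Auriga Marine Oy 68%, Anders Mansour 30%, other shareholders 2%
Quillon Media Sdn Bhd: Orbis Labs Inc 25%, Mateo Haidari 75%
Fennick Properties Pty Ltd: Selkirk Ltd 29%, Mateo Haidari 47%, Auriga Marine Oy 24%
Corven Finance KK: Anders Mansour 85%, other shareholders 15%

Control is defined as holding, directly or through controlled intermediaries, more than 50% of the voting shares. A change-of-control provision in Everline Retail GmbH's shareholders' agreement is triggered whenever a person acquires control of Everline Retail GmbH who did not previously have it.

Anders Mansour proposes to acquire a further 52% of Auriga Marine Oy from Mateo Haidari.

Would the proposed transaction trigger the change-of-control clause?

The purchase adds only to Anders's holdings (Mateo's stake shrinks), so Anders is the only person who could newly come to control Everline.
Anders holds 67% of Orbis, so Anders controls Orbis.
Anders holds 85% of Corven, so Anders controls Corven.
In Everline, Anders's side holds only 30%, not > 50%.
So before the transaction, Anders does not control Everline.
After the purchase, Anders's direct stake in Auriga rises to 13% + 52% = 65%, and Mateo's stake falls to 35%.
Anders holds 65% of Auriga, so Anders controls Auriga.
Auriga and Anders together hold 68% + 30% = 98% of Everline, so Anders controls Everline.
Anders did not control Everline before and does after, so the clause is triggered.

Yes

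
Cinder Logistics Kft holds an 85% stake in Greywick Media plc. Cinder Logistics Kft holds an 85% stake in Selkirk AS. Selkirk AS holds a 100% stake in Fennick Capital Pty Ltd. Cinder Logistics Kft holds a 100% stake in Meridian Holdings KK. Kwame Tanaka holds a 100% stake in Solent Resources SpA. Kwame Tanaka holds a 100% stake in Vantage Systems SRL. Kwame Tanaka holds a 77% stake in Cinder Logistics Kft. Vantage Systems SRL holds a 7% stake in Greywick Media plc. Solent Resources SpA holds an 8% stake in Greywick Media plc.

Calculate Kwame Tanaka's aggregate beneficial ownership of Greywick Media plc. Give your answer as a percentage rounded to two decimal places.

80.45%

Kwame reaches Greywick along 3 paths.
Via Solent: 100% × 8% = 8%.
Via Cinder: 77% × 85% = 65.45%.
Via Vantage: 100% × 7% = 7%.
Total: 8% + 65.45% + 7% = 80.45%.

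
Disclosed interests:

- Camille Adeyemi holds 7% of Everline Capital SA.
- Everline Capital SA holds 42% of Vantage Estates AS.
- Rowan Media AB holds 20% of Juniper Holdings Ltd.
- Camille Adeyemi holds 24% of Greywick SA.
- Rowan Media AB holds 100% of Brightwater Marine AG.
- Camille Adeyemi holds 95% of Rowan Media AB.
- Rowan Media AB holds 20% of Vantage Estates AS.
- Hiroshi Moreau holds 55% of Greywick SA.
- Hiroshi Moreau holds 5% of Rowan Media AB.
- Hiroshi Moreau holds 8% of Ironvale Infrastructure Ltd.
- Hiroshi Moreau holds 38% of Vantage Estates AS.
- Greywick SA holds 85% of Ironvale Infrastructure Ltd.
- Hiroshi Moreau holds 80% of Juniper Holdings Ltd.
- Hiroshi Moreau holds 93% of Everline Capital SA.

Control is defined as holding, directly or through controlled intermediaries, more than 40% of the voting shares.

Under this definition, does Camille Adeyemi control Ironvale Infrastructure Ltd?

Camille holds 95% of Rowan, so Camille controls Rowan.
Rowan holds 100% of Brightwater, so Camille controls Brightwater.
Neither Camille nor any entity Camille controls holds any voting interest in Ironvale.
So Camille does not control Ironvale.

No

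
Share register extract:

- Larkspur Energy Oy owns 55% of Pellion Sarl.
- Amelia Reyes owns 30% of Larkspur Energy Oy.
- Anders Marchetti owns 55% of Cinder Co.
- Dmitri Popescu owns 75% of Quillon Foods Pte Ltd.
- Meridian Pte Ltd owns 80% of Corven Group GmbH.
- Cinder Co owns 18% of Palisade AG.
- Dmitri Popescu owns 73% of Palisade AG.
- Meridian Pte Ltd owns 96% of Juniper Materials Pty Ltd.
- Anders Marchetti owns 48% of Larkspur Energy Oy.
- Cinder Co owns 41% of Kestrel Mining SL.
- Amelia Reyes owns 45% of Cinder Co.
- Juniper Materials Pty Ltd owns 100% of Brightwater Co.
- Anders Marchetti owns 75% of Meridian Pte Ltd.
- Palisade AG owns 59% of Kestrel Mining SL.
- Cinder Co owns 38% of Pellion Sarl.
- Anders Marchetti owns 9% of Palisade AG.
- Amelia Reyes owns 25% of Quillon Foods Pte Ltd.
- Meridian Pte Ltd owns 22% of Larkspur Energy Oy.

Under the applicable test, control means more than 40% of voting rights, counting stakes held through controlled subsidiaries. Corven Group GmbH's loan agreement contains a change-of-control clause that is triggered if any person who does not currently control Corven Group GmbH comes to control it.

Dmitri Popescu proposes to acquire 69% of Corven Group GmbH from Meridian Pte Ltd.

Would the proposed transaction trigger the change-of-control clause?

The purchase adds only to Dmitri's holdings (Meridian's stake shrinks), so Dmitri is the only person who could newly come to control Corven.
Dmitri holds 75% of Quillon, so Dmitri controls Quillon.
Dmitri holds 73% of Palisade, so Dmitri controls Palisade.
Palisade holds 59% of Kestrel, so Dmitri controls Kestrel.
Neither Dmitri nor any entity Dmitri controls holds any voting interest in Corven.
So before the transaction, Dmitri does not control Corven.
After the purchase, Dmitri holds 69% of Corven directly, and Meridian's stake falls to 11%.
Dmitri holds 69% of Corven, so Dmitri controls Corven.
Dmitri did not control Corven before and does after, so the clause is triggered.

Yes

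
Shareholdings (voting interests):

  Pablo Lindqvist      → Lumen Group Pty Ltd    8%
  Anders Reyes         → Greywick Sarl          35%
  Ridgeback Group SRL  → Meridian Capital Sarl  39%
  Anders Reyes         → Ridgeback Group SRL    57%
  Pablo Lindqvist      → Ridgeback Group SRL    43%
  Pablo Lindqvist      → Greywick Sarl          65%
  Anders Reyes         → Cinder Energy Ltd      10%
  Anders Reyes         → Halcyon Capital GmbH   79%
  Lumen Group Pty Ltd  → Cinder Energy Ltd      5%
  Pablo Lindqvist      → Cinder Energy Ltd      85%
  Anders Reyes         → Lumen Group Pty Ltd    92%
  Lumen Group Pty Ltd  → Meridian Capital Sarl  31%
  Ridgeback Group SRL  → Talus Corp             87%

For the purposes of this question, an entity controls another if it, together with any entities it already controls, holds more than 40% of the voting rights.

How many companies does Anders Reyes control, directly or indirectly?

5

Anders holds 57% of Ridgeback, so Anders controls Ridgeback.
Anders holds 92% of Lumen, so Anders controls Lumen.
Ridgeback and Lumen together hold 39% + 31% = 70% of Meridian, so Anders controls Meridian.
Anders holds 79% of Halcyon, so Anders controls Halcyon.
Ridgeback holds 87% of Talus, so Anders controls Talus.
No other company's threshold is met.
Anders controls 5 companies.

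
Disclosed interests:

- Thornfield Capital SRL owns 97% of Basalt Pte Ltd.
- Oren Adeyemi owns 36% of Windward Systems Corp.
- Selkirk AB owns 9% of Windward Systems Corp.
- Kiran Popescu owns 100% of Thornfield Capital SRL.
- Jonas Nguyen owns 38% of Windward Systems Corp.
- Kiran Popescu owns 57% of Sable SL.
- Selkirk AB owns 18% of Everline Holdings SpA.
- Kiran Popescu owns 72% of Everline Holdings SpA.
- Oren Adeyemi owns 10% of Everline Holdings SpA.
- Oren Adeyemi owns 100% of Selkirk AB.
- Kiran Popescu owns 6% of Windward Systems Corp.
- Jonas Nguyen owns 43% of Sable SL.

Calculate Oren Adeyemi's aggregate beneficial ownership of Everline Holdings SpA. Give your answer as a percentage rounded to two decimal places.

Oren reaches Everline along 2 paths.
Direct stake: 10% = 10%.
Via Selkirk: 100% × 18% = 18%.
Total: 10% + 18% = 28%.
Rounded: 28.00%.

28.00%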